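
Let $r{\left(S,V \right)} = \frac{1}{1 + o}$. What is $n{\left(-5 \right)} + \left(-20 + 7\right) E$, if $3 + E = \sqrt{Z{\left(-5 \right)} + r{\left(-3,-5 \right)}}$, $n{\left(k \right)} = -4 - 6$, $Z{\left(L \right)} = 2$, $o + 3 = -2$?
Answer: $29 - \frac{13 \sqrt{7}}{2} \approx 11.803$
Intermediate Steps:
$o = -5$ ($o = -3 - 2 = -5$)
$n{\left(k \right)} = -10$ ($n{\left(k \right)} = -4 - 6 = -10$)
$r{\left(S,V \right)} = - \frac{1}{4}$ ($r{\left(S,V \right)} = \frac{1}{1 - 5} = \frac{1}{-4} = - \frac{1}{4}$)
$E = -3 + \frac{\sqrt{7}}{2}$ ($E = -3 + \sqrt{2 - \frac{1}{4}} = -3 + \sqrt{\frac{7}{4}} = -3 + \frac{\sqrt{7}}{2} \approx -1.6771$)
$n{\left(-5 \right)} + \left(-20 + 7\right) E = -10 + \left(-20 + 7\right) \left(-3 + \frac{\sqrt{7}}{2}\right) = -10 - 13 \left(-3 + \frac{\sqrt{7}}{2}\right) = -10 + \left(39 - \frac{13 \sqrt{7}}{2}\right) = 29 - \frac{13 \sqrt{7}}{2}$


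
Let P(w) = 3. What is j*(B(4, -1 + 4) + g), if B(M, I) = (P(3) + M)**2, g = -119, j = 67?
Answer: -4690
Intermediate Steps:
B(M, I) = (3 + M)**2
j*(B(4, -1 + 4) + g) = 67*((3 + 4)**2 - 119) = 67*(7**2 - 119) = 67*(49 - 119) = 67*(-70) = -4690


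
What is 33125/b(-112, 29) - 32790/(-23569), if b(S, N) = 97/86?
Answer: 67145369380/2286193 ≈ 29370.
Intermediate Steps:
b(S, N) = 97/86 (b(S, N) = 97*(1/86) = 97/86)
33125/b(-112, 29) - 32790/(-23569) = 33125/(97/86) - 32790/(-23569) = 33125*(86/97) - 32790*(-1/23569) = 2848750/97 + 32790/23569 = 67145369380/2286193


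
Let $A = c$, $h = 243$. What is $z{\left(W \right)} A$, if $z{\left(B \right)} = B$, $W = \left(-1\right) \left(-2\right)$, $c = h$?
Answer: $486$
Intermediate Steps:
$c = 243$
$W = 2$
$A = 243$
$z{\left(W \right)} A = 2 \cdot 243 = 486$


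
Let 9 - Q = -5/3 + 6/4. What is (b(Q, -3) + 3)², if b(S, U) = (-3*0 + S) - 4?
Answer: 2401/36 ≈ 66.694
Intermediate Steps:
Q = 55/6 (Q = 9 - (-5/3 + 6/4) = 9 - (-5*⅓ + 6*(¼)) = 9 - (-5/3 + 3/2) = 9 - 1*(-⅙) = 9 + ⅙ = 55/6 ≈ 9.1667)
b(S, U) = -4 + S (b(S, U) = (0 + S) - 4 = S - 4 = -4 + S)
(b(Q, -3) + 3)² = ((-4 + 55/6) + 3)² = (31/6 + 3)² = (49/6)² = 2401/36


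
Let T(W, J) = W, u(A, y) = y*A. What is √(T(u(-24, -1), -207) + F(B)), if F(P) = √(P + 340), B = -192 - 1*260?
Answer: 2*√(6 + I*√7) ≈ 5.0115 + 1.0559*I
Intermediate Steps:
u(A, y) = A*y
B = -452 (B = -192 - 260 = -452)
F(P) = √(340 + P)
√(T(u(-24, -1), -207) + F(B)) = √(-24*(-1) + √(340 - 452)) = √(24 + √(-112)) = √(24 + 4*I*√7)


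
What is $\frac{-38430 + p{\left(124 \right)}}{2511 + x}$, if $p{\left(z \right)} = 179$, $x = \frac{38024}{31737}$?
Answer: $- \frac{1213971987}{79729631} \approx -15.226$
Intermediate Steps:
$x = \frac{38024}{31737}$ ($x = 38024 \cdot \frac{1}{31737} = \frac{38024}{31737} \approx 1.1981$)
$\frac{-38430 + p{\left(124 \right)}}{2511 + x} = \frac{-38430 + 179}{2511 + \frac{38024}{31737}} = - \frac{38251}{\frac{79729631}{31737}} = \left(-38251\right) \frac{31737}{79729631} = - \frac{1213971987}{79729631}$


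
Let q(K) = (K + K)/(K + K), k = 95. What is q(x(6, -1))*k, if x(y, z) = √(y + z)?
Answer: 95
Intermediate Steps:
q(K) = 1 (q(K) = (2*K)/((2*K)) = (2*K)*(1/(2*K)) = 1)
q(x(6, -1))*k = 1*95 = 95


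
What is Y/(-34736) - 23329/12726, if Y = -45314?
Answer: -58422545/110512584 ≈ -0.52865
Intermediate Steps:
Y/(-34736) - 23329/12726 = -45314/(-34736) - 23329/12726 = -45314*(-1/34736) - 23329*1/12726 = 22657/17368 - 23329/12726 = -58422545/110512584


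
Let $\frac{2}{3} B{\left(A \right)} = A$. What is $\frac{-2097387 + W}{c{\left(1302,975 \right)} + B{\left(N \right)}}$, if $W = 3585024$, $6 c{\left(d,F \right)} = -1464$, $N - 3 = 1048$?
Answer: $\frac{2975274}{2665} \approx 1116.4$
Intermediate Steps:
$N = 1051$ ($N = 3 + 1048 = 1051$)
$B{\left(A \right)} = \frac{3 A}{2}$
$c{\left(d,F \right)} = -244$ ($c{\left(d,F \right)} = \frac{1}{6} \left(-1464\right) = -244$)
$\frac{-2097387 + W}{c{\left(1302,975 \right)} + B{\left(N \right)}} = \frac{-2097387 + 3585024}{-244 + \frac{3}{2} \cdot 1051} = \frac{1487637}{-244 + \frac{3153}{2}} = \frac{1487637}{\frac{2665}{2}} = 1487637 \cdot \frac{2}{2665} = \frac{2975274}{2665}$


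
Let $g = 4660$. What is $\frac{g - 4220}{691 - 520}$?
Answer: $\frac{440}{171} \approx 2.5731$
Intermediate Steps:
$\frac{g - 4220}{691 - 520} = \frac{4660 - 4220}{691 - 520} = \frac{440}{171}$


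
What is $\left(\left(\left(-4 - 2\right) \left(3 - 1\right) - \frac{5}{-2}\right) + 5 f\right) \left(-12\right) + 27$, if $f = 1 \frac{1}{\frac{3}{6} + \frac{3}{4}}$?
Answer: $93$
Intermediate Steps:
$f = \frac{4}{5}$ ($f = 1 \frac{1}{3 \cdot \frac{1}{6} + 3 \cdot \frac{1}{4}} = 1 \frac{1}{\frac{1}{2} + \frac{3}{4}} = 1 \frac{1}{\frac{5}{4}} = 1 \cdot \frac{4}{5} = \frac{4}{5} \approx 0.8$)
$\left(\left(\left(-4 - 2\right) \left(3 - 1\right) - \frac{5}{-2}\right) + 5 f\right) \left(-12\right) + 27 = \left(\left(\left(-4 - 2\right) \left(3 - 1\right) - \frac{5}{-2}\right) + 5 \cdot \frac{4}{5}\right) \left(-12\right) + 27 = \left(\left(\left(-6\right) 2 - 5 \left(- \frac{1}{2}\right)\right) + 4\right) \left(-12\right) + 27 = \left(\left(-12 - - \frac{5}{2}\right) + 4\right) \left(-12\right) + 27 = \left(\left(-12 + \frac{5}{2}\right) + 4\right) \left(-12\right) + 27 = \left(- \frac{19}{2} + 4\right) \left(-12\right) + 27 = \left(- \frac{11}{2}\right) \left(-12\right) + 27 = 66 + 27 = 93$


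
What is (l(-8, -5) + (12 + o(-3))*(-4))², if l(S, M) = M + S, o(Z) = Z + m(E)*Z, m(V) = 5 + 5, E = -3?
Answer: 5041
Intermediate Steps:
m(V) = 10
o(Z) = 11*Z (o(Z) = Z + 10*Z = 11*Z)
(l(-8, -5) + (12 + o(-3))*(-4))² = ((-5 - 8) + (12 + 11*(-3))*(-4))² = (-13 + (12 - 33)*(-4))² = (-13 - 21*(-4))² = (-13 + 84)² = 71² = 5041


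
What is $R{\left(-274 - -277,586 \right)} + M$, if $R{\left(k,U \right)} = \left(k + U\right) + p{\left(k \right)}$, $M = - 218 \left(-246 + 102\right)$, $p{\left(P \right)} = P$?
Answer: $31984$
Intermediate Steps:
$M = 31392$ ($M = \left(-218\right) \left(-144\right) = 31392$)
$R{\left(k,U \right)} = U + 2 k$ ($R{\left(k,U \right)} = \left(k + U\right) + k = \left(U + k\right) + k = U + 2 k$)
$R{\left(-274 - -277,586 \right)} + M = \left(586 + 2 \left(-274 - -277\right)\right) + 31392 = \left(586 + 2 \left(-274 + 277\right)\right) + 31392 = \left(586 + 2 \cdot 3\right) + 31392 = \left(586 + 6\right) + 31392 = 592 + 31392 = 31984$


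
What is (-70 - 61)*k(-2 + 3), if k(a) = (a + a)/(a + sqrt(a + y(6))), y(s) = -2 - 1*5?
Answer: 262*I/(sqrt(6) - I) ≈ -37.429 + 91.681*I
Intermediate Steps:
y(s) = -7 (y(s) = -2 - 5 = -7)
k(a) = 2*a/(a + sqrt(-7 + a)) (k(a) = (a + a)/(a + sqrt(a - 7)) = (2*a)/(a + sqrt(-7 + a)) = 2*a/(a + sqrt(-7 + a)))
(-70 - 61)*k(-2 + 3) = (-70 - 61)*(2*(-2 + 3)/((-2 + 3) + sqrt(-7 + (-2 + 3)))) = -262/(1 + sqrt(-7 + 1)) = -262/(1 + sqrt(-6)) = -262/(1 + I*sqrt(6))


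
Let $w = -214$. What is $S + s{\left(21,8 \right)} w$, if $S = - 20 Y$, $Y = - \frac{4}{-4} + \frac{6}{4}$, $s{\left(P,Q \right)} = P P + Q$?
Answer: $-96136$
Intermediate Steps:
$s{\left(P,Q \right)} = Q + P^{2}$ ($s{\left(P,Q \right)} = P^{2} + Q = Q + P^{2}$)
$Y = \frac{5}{2}$ ($Y = \left(-4\right) \left(- \frac{1}{4}\right) + 6 \cdot \frac{1}{4} = 1 + \frac{3}{2} = \frac{5}{2} \approx 2.5$)
$S = -50$ ($S = \left(-20\right) \frac{5}{2} = -50$)
$S + s{\left(21,8 \right)} w = -50 + \left(8 + 21^{2}\right) \left(-214\right) = -50 + \left(8 + 441\right) \left(-214\right) = -50 + 449 \left(-214\right) = -50 - 96086 = -96136$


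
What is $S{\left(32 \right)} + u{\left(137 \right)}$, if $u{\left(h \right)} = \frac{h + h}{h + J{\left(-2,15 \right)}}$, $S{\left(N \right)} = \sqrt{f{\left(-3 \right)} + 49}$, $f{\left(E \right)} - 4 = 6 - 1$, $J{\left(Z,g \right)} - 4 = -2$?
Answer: $\frac{274}{139} + \sqrt{58} \approx 9.587$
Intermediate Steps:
$J{\left(Z,g \right)} = 2$ ($J{\left(Z,g \right)} = 4 - 2 = 2$)
$f{\left(E \right)} = 9$ ($f{\left(E \right)} = 4 + \left(6 - 1\right) = 4 + 5 = 9$)
$S{\left(N \right)} = \sqrt{58}$ ($S{\left(N \right)} = \sqrt{9 + 49} = \sqrt{58}$)
$u{\left(h \right)} = \frac{2 h}{2 + h}$ ($u{\left(h \right)} = \frac{h + h}{h + 2} = \frac{2 h}{2 + h}$)
$S{\left(32 \right)} + u{\left(137 \right)} = \sqrt{58} + 2 \cdot 137 \frac{1}{2 + 137} = \sqrt{58} + 2 \cdot 137 \cdot \frac{1}{139} = \sqrt{58} + \frac{274}{139} = \frac{274}{139} + \sqrt{58}$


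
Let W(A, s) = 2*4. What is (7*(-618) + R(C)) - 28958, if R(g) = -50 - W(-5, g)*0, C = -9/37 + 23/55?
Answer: -33334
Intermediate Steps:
W(A, s) = 8
C = 356/2035 (C = -9*1/37 + 23*(1/55) = -9/37 + 23/55 = 356/2035 ≈ 0.17494)
R(g) = -50 (R(g) = -50 - 8*0 = -50 - 1*0 = -50 + 0 = -50)
(7*(-618) + R(C)) - 28958 = (7*(-618) - 50) - 28958 = (-4326 - 50) - 28958 = -4376 - 28958 = -33334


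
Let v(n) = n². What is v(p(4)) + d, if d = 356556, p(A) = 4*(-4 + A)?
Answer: 356556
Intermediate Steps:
p(A) = -16 + 4*A
v(p(4)) + d = (-16 + 4*4)² + 356556 = (-16 + 16)² + 356556 = 0² + 356556 = 0 + 356556 = 356556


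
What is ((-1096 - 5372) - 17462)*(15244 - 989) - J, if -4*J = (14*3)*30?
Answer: -341121835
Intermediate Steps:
J = -315 (J = -14*3*30/4 = -21*30/2 = -¼*1260 = -315)
((-1096 - 5372) - 17462)*(15244 - 989) - J = ((-1096 - 5372) - 17462)*(15244 - 989) - 1*(-315) = (-6468 - 17462)*14255 + 315 = -23930*14255 + 315 = -341122150 + 315 = -341121835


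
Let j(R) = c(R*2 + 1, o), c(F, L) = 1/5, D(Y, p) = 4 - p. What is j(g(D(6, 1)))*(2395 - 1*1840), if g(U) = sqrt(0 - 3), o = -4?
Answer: 111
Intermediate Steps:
g(U) = I*sqrt(3) (g(U) = sqrt(-3) = I*sqrt(3))
c(F, L) = 1/5
j(R) = 1/5
j(g(D(6, 1)))*(2395 - 1*1840) = (2395 - 1*1840)/5 = (2395 - 1840)/5 = (1/5)*555 = 111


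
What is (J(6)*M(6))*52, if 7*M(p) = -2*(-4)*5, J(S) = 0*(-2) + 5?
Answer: 10400/7 ≈ 1485.7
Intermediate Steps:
J(S) = 5 (J(S) = 0 + 5 = 5)
M(p) = 40/7 (M(p) = (-2*(-4)*5)/7 = (8*5)/7 = (⅐)*40 = 40/7)
(J(6)*M(6))*52 = (5*(40/7))*52 = (200/7)*52 = 10400/7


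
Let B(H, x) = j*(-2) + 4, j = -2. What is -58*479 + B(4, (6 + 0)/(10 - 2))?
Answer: -27774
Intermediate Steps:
B(H, x) = 8 (B(H, x) = -2*(-2) + 4 = 4 + 4 = 8)
-58*479 + B(4, (6 + 0)/(10 - 2)) = -58*479 + 8 = -27782 + 8 = -27774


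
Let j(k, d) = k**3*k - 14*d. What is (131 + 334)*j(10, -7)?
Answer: 4695570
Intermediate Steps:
j(k, d) = k**4 - 14*d
(131 + 334)*j(10, -7) = (131 + 334)*(10**4 - 14*(-7)) = 465*(10000 + 98) = 465*10098 = 4695570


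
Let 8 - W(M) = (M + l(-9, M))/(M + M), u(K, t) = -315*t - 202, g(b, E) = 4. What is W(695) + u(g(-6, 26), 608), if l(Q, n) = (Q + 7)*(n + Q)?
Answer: -266481783/1390 ≈ -1.9171e+5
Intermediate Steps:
l(Q, n) = (7 + Q)*(Q + n)
u(K, t) = -202 - 315*t
W(M) = 8 - (18 - M)/(2*M) (W(M) = 8 - (M + ((-9)² + 7*(-9) + 7*M - 9*M))/(M + M) = 8 - (M + (81 - 63 + 7*M - 9*M))/(2*M) = 8 - (M + (18 - 2*M))*1/(2*M) = 8 - (18 - M)*1/(2*M) = 8 - (18 - M)/(2*M))
W(695) + u(g(-6, 26), 608) = (17/2 - 9/695) + (-202 - 315*608) = (17/2 - 9*1/695) + (-202 - 191520) = (17/2 - 9/695) - 191722 = 11797/1390 - 191722 = -266481783/1390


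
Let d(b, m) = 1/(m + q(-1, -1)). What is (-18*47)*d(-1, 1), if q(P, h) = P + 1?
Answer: -846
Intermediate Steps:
q(P, h) = 1 + P
d(b, m) = 1/m (d(b, m) = 1/(m + (1 - 1)) = 1/(m + 0) = 1/m)
(-18*47)*d(-1, 1) = -18*47/1 = -846*1 = -846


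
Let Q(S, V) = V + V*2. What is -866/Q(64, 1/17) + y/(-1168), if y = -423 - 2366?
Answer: -17186929/3504 ≈ -4904.9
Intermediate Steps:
y = -2789
Q(S, V) = 3*V (Q(S, V) = V + 2*V = 3*V)
-866/Q(64, 1/17) + y/(-1168) = -866/(3/17) - 2789/(-1168) = -866/(3*(1/17)) - 2789*(-1/1168) = -866/3/17 + 2789/1168 = -866*17/3 + 2789/1168 = -14722/3 + 2789/1168 = -17186929/3504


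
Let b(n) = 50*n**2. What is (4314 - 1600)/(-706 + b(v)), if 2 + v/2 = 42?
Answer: 1357/159647 ≈ 0.0085000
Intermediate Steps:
v = 80 (v = -4 + 2*42 = -4 + 84 = 80)
(4314 - 1600)/(-706 + b(v)) = (4314 - 1600)/(-706 + 50*80**2) = 2714/(-706 + 50*6400) = 2714/(-706 + 320000) = 2714/319294 = 2714*(1/319294) = 1357/159647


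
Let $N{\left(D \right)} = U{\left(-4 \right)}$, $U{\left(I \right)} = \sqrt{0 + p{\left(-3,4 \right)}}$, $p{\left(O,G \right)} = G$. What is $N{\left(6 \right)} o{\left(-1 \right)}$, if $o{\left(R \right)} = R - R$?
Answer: $0$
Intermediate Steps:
$o{\left(R \right)} = 0$
$U{\left(I \right)} = 2$ ($U{\left(I \right)} = \sqrt{0 + 4} = \sqrt{4} = 2$)
$N{\left(D \right)} = 2$
$N{\left(6 \right)} o{\left(-1 \right)} = 2 \cdot 0 = 0$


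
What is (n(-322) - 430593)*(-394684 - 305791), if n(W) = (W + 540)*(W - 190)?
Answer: 379803849275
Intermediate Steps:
n(W) = (-190 + W)*(540 + W) (n(W) = (540 + W)*(-190 + W) = (-190 + W)*(540 + W))
(n(-322) - 430593)*(-394684 - 305791) = ((-102600 + (-322)**2 + 350*(-322)) - 430593)*(-394684 - 305791) = ((-102600 + 103684 - 112700) - 430593)*(-700475) = (-111616 - 430593)*(-700475) = -542209*(-700475) = 379803849275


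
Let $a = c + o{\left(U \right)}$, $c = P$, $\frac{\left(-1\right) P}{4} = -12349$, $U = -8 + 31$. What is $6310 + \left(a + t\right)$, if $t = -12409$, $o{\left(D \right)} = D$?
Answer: $43320$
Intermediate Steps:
$U = 23$
$P = 49396$ ($P = \left(-4\right) \left(-12349\right) = 49396$)
$c = 49396$
$a = 49419$ ($a = 49396 + 23 = 49419$)
$6310 + \left(a + t\right) = 6310 + \left(49419 - 12409\right) = 6310 + 37010 = 43320$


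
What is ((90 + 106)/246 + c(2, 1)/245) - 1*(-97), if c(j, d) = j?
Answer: 2947351/30135 ≈ 97.805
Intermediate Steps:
((90 + 106)/246 + c(2, 1)/245) - 1*(-97) = ((90 + 106)/246 + 2/245) - 1*(-97) = (196*(1/246) + 2*(1/245)) + 97 = (98/123 + 2/245) + 97 = 24256/30135 + 97 = 2947351/30135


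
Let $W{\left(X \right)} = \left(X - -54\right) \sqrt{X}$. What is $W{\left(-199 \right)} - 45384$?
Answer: $-45384 - 145 i \sqrt{199} \approx -45384.0 - 2045.5 i$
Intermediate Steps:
$W{\left(X \right)} = \sqrt{X} \left(54 + X\right)$ ($W{\left(X \right)} = \left(X + 54\right) \sqrt{X} = \left(54 + X\right) \sqrt{X} = \sqrt{X} \left(54 + X\right)$)
$W{\left(-199 \right)} - 45384 = \sqrt{-199} \left(54 - 199\right) - 45384 = i \sqrt{199} \left(-145\right) - 45384 = - 145 i \sqrt{199} - 45384 = -45384 - 145 i \sqrt{199}$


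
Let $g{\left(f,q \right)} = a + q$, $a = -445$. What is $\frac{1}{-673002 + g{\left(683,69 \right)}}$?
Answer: $- \frac{1}{673378} \approx -1.4851 \cdot 10^{-6}$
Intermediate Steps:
$g{\left(f,q \right)} = -445 + q$
$\frac{1}{-673002 + g{\left(683,69 \right)}} = \frac{1}{-673002 + \left(-445 + 69\right)} = \frac{1}{-673002 - 376} = \frac{1}{-673378} = - \frac{1}{673378}$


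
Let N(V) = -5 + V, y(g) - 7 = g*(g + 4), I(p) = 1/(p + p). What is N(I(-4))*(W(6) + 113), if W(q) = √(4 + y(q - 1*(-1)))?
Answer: -4633/8 - 41*√22/4 ≈ -627.20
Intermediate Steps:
I(p) = 1/(2*p)
y(g) = 7 + g*(4 + g) (y(g) = 7 + g*(g + 4) = 7 + g*(4 + g))
W(q) = √(15 + (1 + q)² + 4*q) (W(q) = √(4 + (7 + (q - 1*(-1))² + 4*(q - 1*(-1)))) = √(4 + (7 + (q + 1)² + 4*(q + 1))) = √(4 + (7 + (1 + q)² + 4*(1 + q))) = √(4 + (7 + (1 + q)² + (4 + 4*q))) = √(4 + (11 + (1 + q)² + 4*q)) = √(15 + (1 + q)² + 4*q))
N(I(-4))*(W(6) + 113) = (-5 + (½)/(-4))*(√(16 + 6² + 6*6) + 113) = (-5 + (½)*(-¼))*(√(16 + 36 + 36) + 113) = (-5 - ⅛)*(√88 + 113) = -41*(2*√22 + 113)/8 = -41*(113 + 2*√22)/8 = -4633/8 - 41*√22/4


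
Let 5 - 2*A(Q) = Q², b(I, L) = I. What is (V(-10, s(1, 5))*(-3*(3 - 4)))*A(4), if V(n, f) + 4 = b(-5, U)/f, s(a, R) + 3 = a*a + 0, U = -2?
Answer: 99/4 ≈ 24.750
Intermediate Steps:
s(a, R) = -3 + a² (s(a, R) = -3 + (a*a + 0) = -3 + (a² + 0) = -3 + a²)
V(n, f) = -4 - 5/f
A(Q) = 5/2 - Q²/2
(V(-10, s(1, 5))*(-3*(3 - 4)))*A(4) = ((-4 - 5/(-3 + 1²))*(-3*(3 - 4)))*(5/2 - ½*4²) = ((-4 - 5/(-3 + 1))*(-3*(-1)))*(5/2 - ½*16) = ((-4 - 5/(-2))*3)*(5/2 - 8) = ((-4 - 5*(-½))*3)*(-11/2) = ((-4 + 5/2)*3)*(-11/2) = -3/2*3*(-11/2) = -9/2*(-11/2) = 99/4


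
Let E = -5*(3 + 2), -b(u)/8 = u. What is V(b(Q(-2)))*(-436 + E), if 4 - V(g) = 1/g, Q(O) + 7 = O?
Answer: -132307/72 ≈ -1837.6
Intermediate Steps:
Q(O) = -7 + O
b(u) = -8*u
V(g) = 4 - 1/g
E = -25 (E = -5*5 = -25)
V(b(Q(-2)))*(-436 + E) = (4 - 1/((-8*(-7 - 2))))*(-436 - 25) = (4 - 1/((-8*(-9))))*(-461) = (4 - 1/72)*(-461) = (287/72)*(-461) = -132307/72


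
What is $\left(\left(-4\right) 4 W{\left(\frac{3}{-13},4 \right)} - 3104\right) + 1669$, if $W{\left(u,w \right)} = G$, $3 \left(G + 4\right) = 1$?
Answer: $- \frac{4129}{3} \approx -1376.3$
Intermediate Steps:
$G = - \frac{11}{3}$ ($G = -4 + \frac{1}{3} \cdot 1 = -4 + \frac{1}{3} = - \frac{11}{3} \approx -3.6667$)
$W{\left(u,w \right)} = - \frac{11}{3}$
$\left(\left(-4\right) 4 W{\left(\frac{3}{-13},4 \right)} - 3104\right) + 1669 = \left(\left(-4\right) 4 \left(- \frac{11}{3}\right) - 3104\right) + 1669 = \left(\left(-16\right) \left(- \frac{11}{3}\right) - 3104\right) + 1669 = \left(\frac{176}{3} - 3104\right) + 1669 = - \frac{9136}{3} + 1669 = - \frac{4129}{3}$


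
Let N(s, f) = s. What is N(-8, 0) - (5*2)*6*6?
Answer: -368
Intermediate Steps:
N(-8, 0) - (5*2)*6*6 = -8 - (5*2)*6*6 = -8 - 10*6*6 = -8 - 60*6 = -8 - 1*360 = -8 - 360 = -368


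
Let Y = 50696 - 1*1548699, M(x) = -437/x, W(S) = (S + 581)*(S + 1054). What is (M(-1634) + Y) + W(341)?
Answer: -18215895/86 ≈ -2.1181e+5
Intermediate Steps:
W(S) = (581 + S)*(1054 + S)
Y = -1498003 (Y = 50696 - 1548699 = -1498003)
(M(-1634) + Y) + W(341) = (-437/(-1634) - 1498003) + (612374 + 341**2 + 1635*341) = (-437*(-1/1634) - 1498003) + (612374 + 116281 + 557535) = (23/86 - 1498003) + 1286190 = -128828235/86 + 1286190 = -18215895/86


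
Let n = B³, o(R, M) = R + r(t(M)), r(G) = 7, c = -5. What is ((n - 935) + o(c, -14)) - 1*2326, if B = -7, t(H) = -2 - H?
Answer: -3602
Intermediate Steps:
o(R, M) = 7 + R (o(R, M) = R + 7 = 7 + R)
n = -343 (n = (-7)³ = -343)
((n - 935) + o(c, -14)) - 1*2326 = ((-343 - 935) + (7 - 5)) - 1*2326 = (-1278 + 2) - 2326 = -1276 - 2326 = -3602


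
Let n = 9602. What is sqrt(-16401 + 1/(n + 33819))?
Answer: 2*I*sqrt(7730542623055)/43421 ≈ 128.07*I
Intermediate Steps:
sqrt(-16401 + 1/(n + 33819)) = sqrt(-16401 + 1/(9602 + 33819)) = sqrt(-16401 + 1/43421) = sqrt(-712147820/43421) = 2*I*sqrt(7730542623055)/43421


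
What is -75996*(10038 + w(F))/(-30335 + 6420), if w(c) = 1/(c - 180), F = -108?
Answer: 6102780673/191320 ≈ 31898.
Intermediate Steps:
w(c) = 1/(-180 + c)
-75996*(10038 + w(F))/(-30335 + 6420) = -75996*(10038 + 1/(-180 - 108))/(-30335 + 6420) = -75996/((-23915/(10038 + 1/(-288)))) = -75996/((-23915/(10038 - 1/288))) = -75996/((-23915/2890943/288)) = -75996/((-23915*288/2890943)) = -75996/(-6887520/2890943) = -75996*(-2890943/6887520) = 6102780673/191320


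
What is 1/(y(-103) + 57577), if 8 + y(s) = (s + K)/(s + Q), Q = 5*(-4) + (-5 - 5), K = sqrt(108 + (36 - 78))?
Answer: 169725290/9771046661389 + 133*sqrt(66)/58626279968334 ≈ 1.7370e-5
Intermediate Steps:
K = sqrt(66) (K = sqrt(108 - 42) = sqrt(66) ≈ 8.1240)
Q = -30 (Q = -20 - 10 = -30)
y(s) = -8 + (s + sqrt(66))/(-30 + s) (y(s) = -8 + (s + sqrt(66))/(s - 30) = -8 + (s + sqrt(66))/(-30 + s))
1/(y(-103) + 57577) = 1/((240 + sqrt(66) - 7*(-103))/(-30 - 103) + 57577) = 1/((240 + sqrt(66) + 721)/(-133) + 57577) = 1/(-(961 + sqrt(66))/133 + 57577) = 1/((-961/133 - sqrt(66)/133) + 57577) = 1/(7656780/133 - sqrt(66)/133)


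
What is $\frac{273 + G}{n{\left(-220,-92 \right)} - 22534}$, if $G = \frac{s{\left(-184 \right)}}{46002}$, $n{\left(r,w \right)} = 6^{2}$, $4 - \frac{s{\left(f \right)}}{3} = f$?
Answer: $- \frac{2093185}{172492166} \approx -0.012135$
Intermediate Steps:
$s{\left(f \right)} = 12 - 3 f$
$n{\left(r,w \right)} = 36$
$G = \frac{94}{7667}$ ($G = \frac{12 - -552}{46002} = \left(12 + 552\right) \frac{1}{46002} = 564 \cdot \frac{1}{46002} = \frac{94}{7667} \approx 0.01226$)
$\frac{273 + G}{n{\left(-220,-92 \right)} - 22534} = \frac{273 + \frac{94}{7667}}{36 - 22534} = \frac{2093185}{7667 \left(-22498\right)} = \frac{2093185}{7667} \left(- \frac{1}{22498}\right) = - \frac{2093185}{172492166}$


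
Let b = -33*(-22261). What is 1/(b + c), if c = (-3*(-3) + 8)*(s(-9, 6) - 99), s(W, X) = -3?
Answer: 1/732879 ≈ 1.3645e-6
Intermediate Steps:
b = 734613
c = -1734 (c = (-3*(-3) + 8)*(-3 - 99) = (9 + 8)*(-102) = 17*(-102) = -1734)
1/(b + c) = 1/(734613 - 1734) = 1/732879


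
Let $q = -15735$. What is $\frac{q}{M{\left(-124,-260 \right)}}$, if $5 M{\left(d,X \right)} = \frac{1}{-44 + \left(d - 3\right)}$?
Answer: $13453425$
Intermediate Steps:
$M{\left(d,X \right)} = \frac{1}{5 \left(-47 + d\right)}$ ($M{\left(d,X \right)} = \frac{1}{5 \left(-44 + \left(d - 3\right)\right)} = \frac{1}{5 \left(-44 + \left(-3 + d\right)\right)} = \frac{1}{5 \left(-47 + d\right)}$)
$\frac{q}{M{\left(-124,-260 \right)}} = - \frac{15735}{\frac{1}{5} \frac{1}{-47 - 124}} = - \frac{15735}{\frac{1}{5} \frac{1}{-171}} = - \frac{15735}{\frac{1}{5} \left(- \frac{1}{171}\right)} = - \frac{15735}{- \frac{1}{855}} = \left(-15735\right) \left(-855\right) = 13453425$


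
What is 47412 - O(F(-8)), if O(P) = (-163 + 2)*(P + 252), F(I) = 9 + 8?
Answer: 90721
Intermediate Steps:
F(I) = 17
O(P) = -40572 - 161*P (O(P) = -161*(252 + P) = -40572 - 161*P)
47412 - O(F(-8)) = 47412 - (-40572 - 161*17) = 47412 - (-40572 - 2737) = 47412 - 1*(-43309) = 47412 + 43309 = 90721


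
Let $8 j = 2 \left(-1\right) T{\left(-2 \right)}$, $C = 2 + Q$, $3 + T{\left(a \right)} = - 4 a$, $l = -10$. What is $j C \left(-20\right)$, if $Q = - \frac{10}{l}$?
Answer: $75$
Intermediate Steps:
$Q = 1$ ($Q = - \frac{10}{-10} = \left(-10\right) \left(- \frac{1}{10}\right) = 1$)
$T{\left(a \right)} = -3 - 4 a$
$C = 3$ ($C = 2 + 1 = 3$)
$j = - \frac{5}{4}$ ($j = \frac{2 \left(-1\right) \left(-3 - -8\right)}{8} = \frac{\left(-2\right) \left(-3 + 8\right)}{8} = \frac{\left(-2\right) 5}{8} = \frac{1}{8} \left(-10\right) = - \frac{5}{4} \approx -1.25$)
$j C \left(-20\right) = \left(- \frac{5}{4}\right) 3 \left(-20\right) = \left(- \frac{15}{4}\right) \left(-20\right) = 75$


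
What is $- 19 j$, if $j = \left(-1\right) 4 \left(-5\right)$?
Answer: $-380$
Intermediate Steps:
$j = 20$ ($j = \left(-4\right) \left(-5\right) = 20$)
$- 19 j = \left(-19\right) 20 = -380$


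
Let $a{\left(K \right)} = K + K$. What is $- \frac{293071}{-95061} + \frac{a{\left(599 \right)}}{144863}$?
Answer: $\frac{42569027351}{13770821643} \approx 3.0912$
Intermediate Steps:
$a{\left(K \right)} = 2 K$
$- \frac{293071}{-95061} + \frac{a{\left(599 \right)}}{144863} = - \frac{293071}{-95061} + \frac{2 \cdot 599}{144863} = \left(-293071\right) \left(- \frac{1}{95061}\right) + 1198 \cdot \frac{1}{144863} = \frac{293071}{95061} + \frac{1198}{144863} = \frac{42569027351}{13770821643}$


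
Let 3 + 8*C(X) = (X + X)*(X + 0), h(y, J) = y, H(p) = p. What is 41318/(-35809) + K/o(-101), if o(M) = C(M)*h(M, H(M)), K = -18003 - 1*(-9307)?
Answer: -82636273570/73777246891 ≈ -1.1201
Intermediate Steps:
K = -8696 (K = -18003 + 9307 = -8696)
C(X) = -3/8 + X²/4 (C(X) = -3/8 + ((X + X)*(X + 0))/8 = -3/8 + ((2*X)*X)/8 = -3/8 + (2*X²)/8 = -3/8 + X²/4)
o(M) = M*(-3/8 + M²/4) (o(M) = (-3/8 + M²/4)*M = M*(-3/8 + M²/4))
41318/(-35809) + K/o(-101) = 41318/(-35809) - 8696*(-8/(101*(-3 + 2*(-101)²))) = 41318*(-1/35809) - 8696*(-8/(101*(-3 + 2*10201))) = -41318/35809 - 8696*(-8/(101*(-3 + 20402))) = -41318/35809 - 8696/((⅛)*(-101)*20399) = -41318/35809 - 8696/(-2060299/8) = -41318/35809 - 8696*(-8/2060299) = -41318/35809 + 69568/2060299 = -82636273570/73777246891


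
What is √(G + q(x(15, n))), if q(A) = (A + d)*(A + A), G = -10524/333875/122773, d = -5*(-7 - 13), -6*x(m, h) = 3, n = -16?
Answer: I*√26749557538088402376590/16396334150 ≈ 9.975*I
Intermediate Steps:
x(m, h) = -½ (x(m, h) = -⅙*3 = -½)
d = 100 (d = -5*(-20) = 100)
G = -10524/40990835375 (G = -10524*1/333875*(1/122773) = -10524/333875*1/122773 = -10524/40990835375 ≈ -2.5674e-7)
q(A) = 2*A*(100 + A) (q(A) = (A + 100)*(A + A) = (100 + A)*(2*A) = 2*A*(100 + A))
√(G + q(x(15, n))) = √(-10524/40990835375 + 2*(-½)*(100 - ½)) = √(-10524/40990835375 + 2*(-½)*(199/2)) = √(-10524/40990835375 - 199/2) = √(-8157176260673/81981670750) = I*√26749557538088402376590/16396334150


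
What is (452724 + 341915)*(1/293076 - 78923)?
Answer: -18380347444054933/293076 ≈ -6.2715e+10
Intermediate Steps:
(452724 + 341915)*(1/293076 - 78923) = 794639*(1/293076 - 78923) = 794639*(-23130437147/293076) = -18380347444054933/293076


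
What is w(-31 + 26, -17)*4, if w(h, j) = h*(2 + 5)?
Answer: -140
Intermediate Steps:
w(h, j) = 7*h (w(h, j) = h*7 = 7*h)
w(-31 + 26, -17)*4 = (7*(-31 + 26))*4 = (7*(-5))*4 = -35*4 = -140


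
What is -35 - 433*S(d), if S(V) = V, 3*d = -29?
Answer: 12452/3 ≈ 4150.7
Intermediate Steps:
d = -29/3 (d = (⅓)*(-29) = -29/3 ≈ -9.6667)
-35 - 433*S(d) = -35 - 433*(-29/3) = -35 + 12557/3 = 12452/3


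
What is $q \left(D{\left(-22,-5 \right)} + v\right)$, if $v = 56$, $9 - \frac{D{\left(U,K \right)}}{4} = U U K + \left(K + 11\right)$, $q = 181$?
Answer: $1764388$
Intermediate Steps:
$D{\left(U,K \right)} = -8 - 4 K - 4 K U^{2}$ ($D{\left(U,K \right)} = 36 - 4 \left(U U K + \left(K + 11\right)\right) = 36 - 4 \left(U^{2} K + \left(11 + K\right)\right) = 36 - 4 \left(K U^{2} + \left(11 + K\right)\right) = 36 - 4 \left(11 + K + K U^{2}\right) = 36 - \left(44 + 4 K + 4 K U^{2}\right) = -8 - 4 K - 4 K U^{2}$)
$q \left(D{\left(-22,-5 \right)} + v\right) = 181 \left(\left(-8 - -20 - - 20 \left(-22\right)^{2}\right) + 56\right) = 181 \left(\left(-8 + 20 - \left(-20\right) 484\right) + 56\right) = 181 \left(\left(-8 + 20 + 9680\right) + 56\right) = 181 \left(9692 + 56\right) = 181 \cdot 9748 = 1764388$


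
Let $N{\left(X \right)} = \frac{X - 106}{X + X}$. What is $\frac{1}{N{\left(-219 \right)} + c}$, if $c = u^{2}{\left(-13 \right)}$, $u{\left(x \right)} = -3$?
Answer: $\frac{438}{4267} \approx 0.10265$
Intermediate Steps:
$N{\left(X \right)} = \frac{-106 + X}{2 X}$
$c = 9$ ($c = \left(-3\right)^{2} = 9$)
$\frac{1}{N{\left(-219 \right)} + c} = \frac{1}{\frac{-106 - 219}{2 \left(-219\right)} + 9} = \frac{1}{\frac{1}{2} \left(- \frac{1}{219}\right) \left(-325\right) + 9} = \frac{1}{\frac{325}{438} + 9} = \frac{1}{\frac{4267}{438}} = \frac{438}{4267}$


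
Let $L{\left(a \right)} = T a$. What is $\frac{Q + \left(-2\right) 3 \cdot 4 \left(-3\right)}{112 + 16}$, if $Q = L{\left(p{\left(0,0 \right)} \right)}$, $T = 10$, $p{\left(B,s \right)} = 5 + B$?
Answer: $\frac{61}{64} \approx 0.95313$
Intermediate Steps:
$L{\left(a \right)} = 10 a$
$Q = 50$ ($Q = 10 \left(5 + 0\right) = 10 \cdot 5 = 50$)
$\frac{Q + \left(-2\right) 3 \cdot 4 \left(-3\right)}{112 + 16} = \frac{50 + \left(-2\right) 3 \cdot 4 \left(-3\right)}{112 + 16} = \frac{50 + \left(-6\right) 4 \left(-3\right)}{128} = \left(50 - -72\right) \frac{1}{128} = \left(50 + 72\right) \frac{1}{128} = 122 \cdot \frac{1}{128} = \frac{61}{64}$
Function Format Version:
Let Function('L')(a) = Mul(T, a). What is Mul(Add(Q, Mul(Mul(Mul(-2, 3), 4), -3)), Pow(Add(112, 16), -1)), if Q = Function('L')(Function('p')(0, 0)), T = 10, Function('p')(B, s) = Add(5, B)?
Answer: Rational(61, 64) ≈ 0.95313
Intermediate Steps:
Function('L')(a) = Mul(10, a)
Q = 50 (Q = Mul(10, Add(5, 0)) = Mul(10, 5) = 50)
Mul(Add(Q, Mul(Mul(Mul(-2, 3), 4), -3)), Pow(Add(112, 16), -1)) = Mul(Add(50, Mul(Mul(Mul(-2, 3), 4), -3)), Pow(Add(112, 16), -1)) = Mul(Add(50, Mul(Mul(-6, 4), -3)), Pow(128, -1)) = Mul(Add(50, Mul(-24, -3)), Rational(1, 128)) = Mul(Add(50, 72), Rational(1, 128)) = Mul(122, Rational(1, 128)) = Rational(61, 64)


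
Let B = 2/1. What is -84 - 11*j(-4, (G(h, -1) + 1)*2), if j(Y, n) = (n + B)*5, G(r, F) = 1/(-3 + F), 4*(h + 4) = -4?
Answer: -553/2 ≈ -276.50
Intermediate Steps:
h = -5 (h = -4 + (1/4)*(-4) = -4 - 1 = -5)
B = 2 (B = 2*1 = 2)
j(Y, n) = 10 + 5*n (j(Y, n) = (n + 2)*5 = (2 + n)*5 = 10 + 5*n)
-84 - 11*j(-4, (G(h, -1) + 1)*2) = -84 - 11*(10 + 5*((1/(-3 - 1) + 1)*2)) = -84 - 11*(10 + 5*((1/(-4) + 1)*2)) = -84 - 11*(10 + 5*((-1/4 + 1)*2)) = -84 - 11*(10 + 5*((3/4)*2)) = -84 - 11*(10 + 5*(3/2)) = -84 - 11*(10 + 15/2) = -84 - 11*35/2 = -84 - 385/2 = -553/2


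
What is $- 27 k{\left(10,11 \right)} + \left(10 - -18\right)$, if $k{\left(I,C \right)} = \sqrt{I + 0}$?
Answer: $28 - 27 \sqrt{10} \approx -57.381$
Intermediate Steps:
$k{\left(I,C \right)} = \sqrt{I}$
$- 27 k{\left(10,11 \right)} + \left(10 - -18\right) = - 27 \sqrt{10} + \left(10 - -18\right) = - 27 \sqrt{10} + \left(10 + 18\right) = - 27 \sqrt{10} + 28 = 28 - 27 \sqrt{10}$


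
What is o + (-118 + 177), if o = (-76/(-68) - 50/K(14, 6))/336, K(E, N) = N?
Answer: 63166/1071 ≈ 58.979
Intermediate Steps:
o = -23/1071 (o = (-76/(-68) - 50/6)/336 = (-76*(-1/68) - 50*1/6)*(1/336) = (19/17 - 25/3)*(1/336) = -368/51*1/336 = -23/1071 ≈ -0.021475)
o + (-118 + 177) = -23/1071 + (-118 + 177) = -23/1071 + 59 = 63166/1071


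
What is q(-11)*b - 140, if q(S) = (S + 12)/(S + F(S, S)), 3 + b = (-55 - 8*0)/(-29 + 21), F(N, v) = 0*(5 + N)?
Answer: -12351/88 ≈ -140.35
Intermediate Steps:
F(N, v) = 0
b = 31/8 (b = -3 + (-55 - 8*0)/(-29 + 21) = -3 + (-55 + 0)/(-8) = -3 - 55*(-⅛) = -3 + 55/8 = 31/8 ≈ 3.8750)
q(S) = (12 + S)/S (q(S) = (S + 12)/(S + 0) = (12 + S)/S)
q(-11)*b - 140 = ((12 - 11)/(-11))*(31/8) - 140 = -1/11*1*(31/8) - 140 = -1/11*31/8 - 140 = -31/88 - 140 = -12351/88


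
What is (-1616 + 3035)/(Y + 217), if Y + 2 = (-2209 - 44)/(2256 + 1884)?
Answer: 1958220/295949 ≈ 6.6167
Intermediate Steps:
Y = -3511/1380 (Y = -2 + (-2209 - 44)/(2256 + 1884) = -2 - 2253/4140 = -2 - 2253*1/4140 = -2 - 751/1380 = -3511/1380 ≈ -2.5442)
(-1616 + 3035)/(Y + 217) = (-1616 + 3035)/(-3511/1380 + 217) = 1419/(295949/1380) = 1419*(1380/295949) = 1958220/295949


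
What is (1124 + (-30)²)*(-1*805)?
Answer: -1629320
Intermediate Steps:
(1124 + (-30)²)*(-1*805) = (1124 + 900)*(-805) = 2024*(-805) = -1629320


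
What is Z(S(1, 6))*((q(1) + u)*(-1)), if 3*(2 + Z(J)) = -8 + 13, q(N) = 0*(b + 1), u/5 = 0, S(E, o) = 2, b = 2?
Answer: 0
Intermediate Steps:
u = 0 (u = 5*0 = 0)
q(N) = 0 (q(N) = 0*(2 + 1) = 0*3 = 0)
Z(J) = -⅓ (Z(J) = -2 + (-8 + 13)/3 = -2 + (⅓)*5 = -2 + 5/3 = -⅓)
Z(S(1, 6))*((q(1) + u)*(-1)) = -(0 + 0)*(-1)/3 = -0*(-1) = -⅓*0 = 0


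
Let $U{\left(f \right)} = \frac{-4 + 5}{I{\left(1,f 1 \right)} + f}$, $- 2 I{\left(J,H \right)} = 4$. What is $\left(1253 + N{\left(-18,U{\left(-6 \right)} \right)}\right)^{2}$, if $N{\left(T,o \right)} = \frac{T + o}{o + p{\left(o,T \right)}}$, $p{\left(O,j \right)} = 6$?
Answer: $\frac{3451092516}{2209} \approx 1.5623 \cdot 10^{6}$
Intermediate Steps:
$I{\left(J,H \right)} = -2$ ($I{\left(J,H \right)} = \left(- \frac{1}{2}\right) 4 = -2$)
$U{\left(f \right)} = \frac{1}{-2 + f}$ ($U{\left(f \right)} = \frac{-4 + 5}{-2 + f} = 1 \frac{1}{-2 + f} = \frac{1}{-2 + f}$)
$N{\left(T,o \right)} = \frac{T + o}{6 + o}$ ($N{\left(T,o \right)} = \frac{T + o}{o + 6} = \frac{T + o}{6 + o}$)
$\left(1253 + N{\left(-18,U{\left(-6 \right)} \right)}\right)^{2} = \left(1253 + \frac{-18 + \frac{1}{-2 - 6}}{6 + \frac{1}{-2 - 6}}\right)^{2} = \left(1253 + \frac{-18 + \frac{1}{-8}}{6 + \frac{1}{-8}}\right)^{2} = \left(1253 + \frac{-18 - \frac{1}{8}}{6 - \frac{1}{8}}\right)^{2} = \left(1253 + \frac{1}{\frac{47}{8}} \left(- \frac{145}{8}\right)\right)^{2} = \left(1253 + \frac{8}{47} \left(- \frac{145}{8}\right)\right)^{2} = \left(1253 - \frac{145}{47}\right)^{2} = \left(\frac{58746}{47}\right)^{2} = \frac{3451092516}{2209}$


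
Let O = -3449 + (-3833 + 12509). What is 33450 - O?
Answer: 28223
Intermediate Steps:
O = 5227 (O = -3449 + 8676 = 5227)
33450 - O = 33450 - 1*5227 = 33450 - 5227 = 28223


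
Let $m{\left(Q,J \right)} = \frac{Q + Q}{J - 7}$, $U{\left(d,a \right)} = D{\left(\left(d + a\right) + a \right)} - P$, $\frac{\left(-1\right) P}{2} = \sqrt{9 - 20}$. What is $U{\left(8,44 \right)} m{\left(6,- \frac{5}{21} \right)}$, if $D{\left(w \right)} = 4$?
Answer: $- \frac{126}{19} - \frac{63 i \sqrt{11}}{19} \approx -6.6316 - 10.997 i$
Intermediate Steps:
$P = - 2 i \sqrt{11}$ ($P = - 2 \sqrt{9 - 20} = - 2 \sqrt{-11} = - 2 i \sqrt{11} \approx - 6.6332 i$)
$U{\left(d,a \right)} = 4 + 2 i \sqrt{11}$ ($U{\left(d,a \right)} = 4 - - 2 i \sqrt{11} = 4 + 2 i \sqrt{11}$)
$m{\left(Q,J \right)} = \frac{2 Q}{-7 + J}$
$U{\left(8,44 \right)} m{\left(6,- \frac{5}{21} \right)} = \left(4 + 2 i \sqrt{11}\right) 2 \cdot 6 \frac{1}{-7 - \frac{5}{21}} = \left(4 + 2 i \sqrt{11}\right) 2 \cdot 6 \frac{1}{- \frac{152}{21}} = \left(4 + 2 i \sqrt{11}\right) 2 \cdot 6 \left(- \frac{21}{152}\right) = \left(4 + 2 i \sqrt{11}\right) \left(- \frac{63}{38}\right) = - \frac{126}{19} - \frac{63 i \sqrt{11}}{19}$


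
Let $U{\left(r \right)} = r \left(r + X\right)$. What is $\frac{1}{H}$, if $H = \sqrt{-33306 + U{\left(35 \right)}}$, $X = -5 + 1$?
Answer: $- \frac{i \sqrt{32221}}{32221} \approx - 0.005571 i$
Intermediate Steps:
$X = -4$
$U{\left(r \right)} = r \left(-4 + r\right)$ ($U{\left(r \right)} = r \left(r - 4\right) = r \left(-4 + r\right)$)
$H = i \sqrt{32221}$ ($H = \sqrt{-33306 + 35 \left(-4 + 35\right)} = \sqrt{-33306 + 35 \cdot 31} = \sqrt{-33306 + 1085} = \sqrt{-32221} = i \sqrt{32221} \approx 179.5 i$)
$\frac{1}{H} = \frac{1}{i \sqrt{32221}} = - \frac{i \sqrt{32221}}{32221}$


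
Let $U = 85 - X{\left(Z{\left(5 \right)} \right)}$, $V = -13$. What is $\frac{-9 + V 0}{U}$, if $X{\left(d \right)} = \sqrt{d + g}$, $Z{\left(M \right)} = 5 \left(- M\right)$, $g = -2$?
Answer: $- \frac{765}{7252} - \frac{27 i \sqrt{3}}{7252} \approx -0.10549 - 0.0064486 i$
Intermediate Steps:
$Z{\left(M \right)} = - 5 M$
$X{\left(d \right)} = \sqrt{-2 + d}$ ($X{\left(d \right)} = \sqrt{d - 2} = \sqrt{-2 + d}$)
$U = 85 - 3 i \sqrt{3}$ ($U = 85 - \sqrt{-2 - 25} = 85 - \sqrt{-27} = 85 - 3 i \sqrt{3} \approx 85.0 - 5.1962 i$)
$\frac{-9 + V 0}{U} = \frac{-9 - 0}{85 - 3 i \sqrt{3}} = \frac{-9 + 0}{85 - 3 i \sqrt{3}} = - \frac{9}{85 - 3 i \sqrt{3}}$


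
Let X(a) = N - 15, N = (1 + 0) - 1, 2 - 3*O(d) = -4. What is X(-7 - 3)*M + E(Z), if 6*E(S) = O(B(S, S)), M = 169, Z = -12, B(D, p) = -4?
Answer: -7604/3 ≈ -2534.7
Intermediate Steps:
O(d) = 2 (O(d) = ⅔ - ⅓*(-4) = ⅔ + 4/3 = 2)
N = 0 (N = 1 - 1 = 0)
E(S) = ⅓ (E(S) = (⅙)*2 = ⅓)
X(a) = -15 (X(a) = 0 - 15 = -15)
X(-7 - 3)*M + E(Z) = -15*169 + ⅓ = -2535 + ⅓ = -7604/3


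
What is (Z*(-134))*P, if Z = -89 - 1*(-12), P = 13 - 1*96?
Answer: -856394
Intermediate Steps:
P = -83 (P = 13 - 96 = -83)
Z = -77 (Z = -89 + 12 = -77)
(Z*(-134))*P = -77*(-134)*(-83) = 10318*(-83) = -856394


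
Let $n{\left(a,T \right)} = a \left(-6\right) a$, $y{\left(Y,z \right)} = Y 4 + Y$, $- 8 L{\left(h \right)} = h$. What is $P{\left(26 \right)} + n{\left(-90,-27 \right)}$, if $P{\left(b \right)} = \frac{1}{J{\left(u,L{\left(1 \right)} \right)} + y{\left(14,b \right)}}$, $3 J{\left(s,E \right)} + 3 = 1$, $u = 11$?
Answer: $- \frac{10108797}{208} \approx -48600.0$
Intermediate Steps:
$L{\left(h \right)} = - \frac{h}{8}$
$J{\left(s,E \right)} = - \frac{2}{3}$ ($J{\left(s,E \right)} = -1 + \frac{1}{3} \cdot 1 = -1 + \frac{1}{3} = - \frac{2}{3}$)
$y{\left(Y,z \right)} = 5 Y$ ($y{\left(Y,z \right)} = 4 Y + Y = 5 Y$)
$n{\left(a,T \right)} = - 6 a^{2}$ ($n{\left(a,T \right)} = - 6 a a = - 6 a^{2}$)
$P{\left(b \right)} = \frac{3}{208}$ ($P{\left(b \right)} = \frac{1}{- \frac{2}{3} + 5 \cdot 14} = \frac{1}{- \frac{2}{3} + 70} = \frac{1}{\frac{208}{3}} = \frac{3}{208}$)
$P{\left(26 \right)} + n{\left(-90,-27 \right)} = \frac{3}{208} - 6 \left(-90\right)^{2} = \frac{3}{208} - 48600 = - \frac{10108797}{208}$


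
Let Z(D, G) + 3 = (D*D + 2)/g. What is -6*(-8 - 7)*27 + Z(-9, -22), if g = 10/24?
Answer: 13131/5 ≈ 2626.2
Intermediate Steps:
g = 5/12 (g = 10*(1/24) = 5/12 ≈ 0.41667)
Z(D, G) = 9/5 + 12*D²/5 (Z(D, G) = -3 + (D*D + 2)/(5/12) = -3 + (D² + 2)*(12/5) = -3 + (2 + D²)*(12/5) = -3 + (24/5 + 12*D²/5) = 9/5 + 12*D²/5)
-6*(-8 - 7)*27 + Z(-9, -22) = -6*(-8 - 7)*27 + (9/5 + (12/5)*(-9)²) = -6*(-15)*27 + (9/5 + (12/5)*81) = 90*27 + (9/5 + 972/5) = 2430 + 981/5 = 13131/5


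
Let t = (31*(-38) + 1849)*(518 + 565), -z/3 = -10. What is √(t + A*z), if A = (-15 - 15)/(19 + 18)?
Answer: 7*√20302233/37 ≈ 852.45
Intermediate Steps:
z = 30 (z = -3*(-10) = 30)
t = 726693 (t = (-1178 + 1849)*1083 = 671*1083 = 726693)
A = -30/37 ≈ -0.81081
√(t + A*z) = √(726693 - 30/37*30) = √(726693 - 900/37) = √(26886741/37) = 7*√20302233/37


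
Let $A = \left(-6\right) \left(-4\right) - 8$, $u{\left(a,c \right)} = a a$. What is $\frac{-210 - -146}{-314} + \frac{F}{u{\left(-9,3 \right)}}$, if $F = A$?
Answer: $\frac{5104}{12717} \approx 0.40135$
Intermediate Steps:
$u{\left(a,c \right)} = a^{2}$
$A = 16$ ($A = 24 - 8 = 16$)
$F = 16$
$\frac{-210 - -146}{-314} + \frac{F}{u{\left(-9,3 \right)}} = \frac{-210 - -146}{-314} + \frac{16}{\left(-9\right)^{2}} = \left(-210 + 146\right) \left(- \frac{1}{314}\right) + \frac{16}{81} = \left(-64\right) \left(- \frac{1}{314}\right) + 16 \cdot \frac{1}{81} = \frac{32}{157} + \frac{16}{81} = \frac{5104}{12717}$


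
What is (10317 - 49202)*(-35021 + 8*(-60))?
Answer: 1380456385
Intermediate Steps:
(10317 - 49202)*(-35021 + 8*(-60)) = -38885*(-35021 - 480) = -38885*(-35501) = 1380456385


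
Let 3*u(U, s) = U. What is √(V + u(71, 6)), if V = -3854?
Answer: I*√34473/3 ≈ 61.89*I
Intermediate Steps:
u(U, s) = U/3
√(V + u(71, 6)) = √(-3854 + (⅓)*71) = √(-3854 + 71/3) = √(-11491/3) = I*√34473/3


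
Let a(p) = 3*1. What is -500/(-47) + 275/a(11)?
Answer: 14425/141 ≈ 102.30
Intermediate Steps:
a(p) = 3
-500/(-47) + 275/a(11) = -500/(-47) + 275/3 = -500*(-1/47) + 275*(1/3) = 500/47 + 275/3 = 14425/141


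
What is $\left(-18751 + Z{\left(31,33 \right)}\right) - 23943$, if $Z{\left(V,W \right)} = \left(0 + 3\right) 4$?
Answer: $-42682$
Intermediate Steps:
$Z{\left(V,W \right)} = 12$ ($Z{\left(V,W \right)} = 3 \cdot 4 = 12$)
$\left(-18751 + Z{\left(31,33 \right)}\right) - 23943 = \left(-18751 + 12\right) - 23943 = -18739 - 23943 = -42682$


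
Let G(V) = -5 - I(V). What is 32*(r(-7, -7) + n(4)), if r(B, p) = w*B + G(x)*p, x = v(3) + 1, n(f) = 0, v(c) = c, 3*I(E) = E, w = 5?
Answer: 896/3 ≈ 298.67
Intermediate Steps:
I(E) = E/3
x = 4 (x = 3 + 1 = 4)
G(V) = -5 - V/3
r(B, p) = 5*B - 19*p/3 (r(B, p) = 5*B + (-5 - ⅓*4)*p = 5*B + (-5 - 4/3)*p = 5*B - 19*p/3)
32*(r(-7, -7) + n(4)) = 32*((5*(-7) - 19/3*(-7)) + 0) = 32*((-35 + 133/3) + 0) = 32*(28/3 + 0) = 32*(28/3) = 896/3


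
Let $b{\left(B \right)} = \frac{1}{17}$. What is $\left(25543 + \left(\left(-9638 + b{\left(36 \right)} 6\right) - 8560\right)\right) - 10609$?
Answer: $- \frac{55482}{17} \approx -3263.6$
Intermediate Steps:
$b{\left(B \right)} = \frac{1}{17}$
$\left(25543 + \left(\left(-9638 + b{\left(36 \right)} 6\right) - 8560\right)\right) - 10609 = \left(25543 + \left(\left(-9638 + \frac{1}{17} \cdot 6\right) - 8560\right)\right) - 10609 = \left(25543 + \left(\left(-9638 + \frac{6}{17}\right) - 8560\right)\right) - 10609 = \left(25543 - \frac{309360}{17}\right) - 10609 = \frac{124871}{17} - 10609 = - \frac{55482}{17}$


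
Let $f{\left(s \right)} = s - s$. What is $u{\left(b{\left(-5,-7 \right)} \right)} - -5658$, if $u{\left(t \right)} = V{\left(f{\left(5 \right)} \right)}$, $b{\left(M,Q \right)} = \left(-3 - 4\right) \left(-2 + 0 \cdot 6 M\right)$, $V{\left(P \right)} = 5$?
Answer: $5663$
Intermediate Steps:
$f{\left(s \right)} = 0$
$b{\left(M,Q \right)} = 14$ ($b{\left(M,Q \right)} = - 7 \left(-2 + 0 M\right) = - 7 \left(-2 + 0\right) = \left(-7\right) \left(-2\right) = 14$)
$u{\left(t \right)} = 5$
$u{\left(b{\left(-5,-7 \right)} \right)} - -5658 = 5 - -5658 = 5 + 5658 = 5663$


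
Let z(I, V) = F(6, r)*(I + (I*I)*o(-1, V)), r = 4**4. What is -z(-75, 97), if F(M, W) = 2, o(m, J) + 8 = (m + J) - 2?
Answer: -967350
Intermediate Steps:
o(m, J) = -10 + J + m (o(m, J) = -8 + ((m + J) - 2) = -8 + ((J + m) - 2) = -8 + (-2 + J + m) = -10 + J + m)
r = 256
z(I, V) = 2*I + 2*I**2*(-11 + V) (z(I, V) = 2*(I + (I*I)*(-10 + V - 1)) = 2*(I + I**2*(-11 + V)) = 2*I + 2*I**2*(-11 + V))
-z(-75, 97) = -2*(-75)*(1 - 75*(-11 + 97)) = -2*(-75)*(1 - 75*86) = -2*(-75)*(1 - 6450) = -2*(-75)*(-6449) = -1*967350 = -967350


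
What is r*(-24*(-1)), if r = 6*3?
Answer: 432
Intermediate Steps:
r = 18
r*(-24*(-1)) = 18*(-24*(-1)) = 18*24 = 432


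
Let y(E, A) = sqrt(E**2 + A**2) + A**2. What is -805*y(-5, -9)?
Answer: -65205 - 805*sqrt(106) ≈ -73493.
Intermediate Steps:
y(E, A) = A**2 + sqrt(A**2 + E**2) (y(E, A) = sqrt(A**2 + E**2) + A**2 = A**2 + sqrt(A**2 + E**2))
-805*y(-5, -9) = -805*((-9)**2 + sqrt((-9)**2 + (-5)**2)) = -805*(81 + sqrt(81 + 25)) = -805*(81 + sqrt(106)) = -65205 - 805*sqrt(106)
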